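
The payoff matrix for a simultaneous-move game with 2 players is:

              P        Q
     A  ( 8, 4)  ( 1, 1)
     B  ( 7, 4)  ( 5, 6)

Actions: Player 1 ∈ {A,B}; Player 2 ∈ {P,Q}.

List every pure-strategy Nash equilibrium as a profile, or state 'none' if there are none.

PSNE = {(A,P), (B,Q)}

(A,P): NE
(A,Q): not NE [P1→B gives 5>1; P2→P gives 4>1]
(B,P): not NE [P1→A gives 8>7; P2→Q gives 6>4]
(B,Q): NE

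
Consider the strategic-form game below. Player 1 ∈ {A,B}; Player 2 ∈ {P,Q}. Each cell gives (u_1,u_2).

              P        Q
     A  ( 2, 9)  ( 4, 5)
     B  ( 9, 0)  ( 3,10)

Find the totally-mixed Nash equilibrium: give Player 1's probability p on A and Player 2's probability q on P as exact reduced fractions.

P1 indiff ⇒ q·2+(1-q)·4 = q·9+(1-q)·3 ⇒ q(-7) = (1-q)(-1) ⇒ q = 1/8
P2 indiff ⇒ p·9+(1-p)·0 = p·5+(1-p)·10 ⇒ p(4) = (1-p)(10) ⇒ p = 5/7

p=5/7, q=1/8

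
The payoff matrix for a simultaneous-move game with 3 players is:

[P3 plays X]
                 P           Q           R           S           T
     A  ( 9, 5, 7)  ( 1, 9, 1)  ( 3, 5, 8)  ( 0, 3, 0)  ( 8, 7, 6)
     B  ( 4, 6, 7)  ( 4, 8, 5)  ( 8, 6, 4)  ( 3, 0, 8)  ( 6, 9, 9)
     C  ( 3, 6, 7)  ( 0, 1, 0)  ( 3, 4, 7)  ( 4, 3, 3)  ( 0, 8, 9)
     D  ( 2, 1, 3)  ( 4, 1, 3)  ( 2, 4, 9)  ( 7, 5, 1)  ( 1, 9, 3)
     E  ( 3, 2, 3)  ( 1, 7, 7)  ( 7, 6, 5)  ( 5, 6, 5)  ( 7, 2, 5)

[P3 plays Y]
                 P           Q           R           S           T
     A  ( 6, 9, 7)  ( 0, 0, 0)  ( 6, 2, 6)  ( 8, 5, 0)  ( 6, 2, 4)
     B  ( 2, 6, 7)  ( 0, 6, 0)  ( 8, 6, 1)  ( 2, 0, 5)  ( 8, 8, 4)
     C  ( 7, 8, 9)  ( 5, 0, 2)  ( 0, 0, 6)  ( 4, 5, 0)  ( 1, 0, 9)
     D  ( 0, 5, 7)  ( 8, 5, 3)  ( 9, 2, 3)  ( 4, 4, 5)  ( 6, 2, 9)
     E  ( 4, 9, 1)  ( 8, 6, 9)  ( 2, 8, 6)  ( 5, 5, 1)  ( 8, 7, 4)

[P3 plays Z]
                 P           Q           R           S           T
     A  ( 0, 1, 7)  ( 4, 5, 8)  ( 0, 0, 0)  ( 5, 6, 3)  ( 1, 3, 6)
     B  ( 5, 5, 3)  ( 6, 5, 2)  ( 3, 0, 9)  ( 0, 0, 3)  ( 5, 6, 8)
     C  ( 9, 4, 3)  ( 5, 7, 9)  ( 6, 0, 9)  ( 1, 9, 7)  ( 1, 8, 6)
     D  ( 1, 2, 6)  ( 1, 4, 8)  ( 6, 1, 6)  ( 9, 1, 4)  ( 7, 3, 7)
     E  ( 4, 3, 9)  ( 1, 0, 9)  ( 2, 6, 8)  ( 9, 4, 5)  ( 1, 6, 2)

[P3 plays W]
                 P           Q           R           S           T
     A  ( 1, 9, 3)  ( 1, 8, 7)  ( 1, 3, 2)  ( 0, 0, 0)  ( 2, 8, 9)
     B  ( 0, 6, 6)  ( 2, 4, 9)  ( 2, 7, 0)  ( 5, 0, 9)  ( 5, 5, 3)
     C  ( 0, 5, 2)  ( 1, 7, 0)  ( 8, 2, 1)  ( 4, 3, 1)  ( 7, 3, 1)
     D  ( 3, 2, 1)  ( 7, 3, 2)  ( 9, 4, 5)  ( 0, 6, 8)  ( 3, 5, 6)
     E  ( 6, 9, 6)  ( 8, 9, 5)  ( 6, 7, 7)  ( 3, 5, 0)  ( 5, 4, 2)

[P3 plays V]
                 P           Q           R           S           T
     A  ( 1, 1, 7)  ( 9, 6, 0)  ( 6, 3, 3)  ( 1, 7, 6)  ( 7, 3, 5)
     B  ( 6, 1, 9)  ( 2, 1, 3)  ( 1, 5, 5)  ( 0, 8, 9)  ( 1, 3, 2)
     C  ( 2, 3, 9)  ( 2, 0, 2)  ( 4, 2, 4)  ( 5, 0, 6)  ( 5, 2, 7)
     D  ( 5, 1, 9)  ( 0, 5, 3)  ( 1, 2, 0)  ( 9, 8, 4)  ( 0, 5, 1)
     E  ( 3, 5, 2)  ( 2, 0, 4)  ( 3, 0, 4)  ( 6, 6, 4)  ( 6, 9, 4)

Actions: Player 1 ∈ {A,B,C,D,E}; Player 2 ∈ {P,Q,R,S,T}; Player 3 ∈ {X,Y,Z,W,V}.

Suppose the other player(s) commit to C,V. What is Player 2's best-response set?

u_2(P vs C,V) = 3
u_2(Q vs C,V) = 0
u_2(R vs C,V) = 2
u_2(S vs C,V) = 0
u_2(T vs C,V) = 2
max payoff 3 at {P}

argmax u_2 = {P}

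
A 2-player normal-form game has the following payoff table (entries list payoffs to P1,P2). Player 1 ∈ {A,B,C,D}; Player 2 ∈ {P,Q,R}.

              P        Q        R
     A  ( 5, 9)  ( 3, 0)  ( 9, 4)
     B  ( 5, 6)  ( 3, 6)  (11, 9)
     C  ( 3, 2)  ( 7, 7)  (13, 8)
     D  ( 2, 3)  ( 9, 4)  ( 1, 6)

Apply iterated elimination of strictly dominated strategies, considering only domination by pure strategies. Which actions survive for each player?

Survivors P1:{A,B,C} P2:{P,R}

P2 drop Q (R beats it: A:4>0 B:9>6 C:8>7 D:6>4)
P1 drop D (A beats it: P:5>2 R:9>1)
P1→{A,B,C} P2→{P,R}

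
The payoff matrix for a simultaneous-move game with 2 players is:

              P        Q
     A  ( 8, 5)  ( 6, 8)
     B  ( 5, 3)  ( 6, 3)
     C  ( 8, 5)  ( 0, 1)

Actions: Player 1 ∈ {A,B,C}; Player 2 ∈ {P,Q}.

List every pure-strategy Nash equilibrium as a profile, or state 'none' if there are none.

NE set: (A,Q), (B,Q), (C,P)

(A,P): not NE [P2→Q gives 8>5]
(A,Q): NE
(B,P): not NE [P1→C gives 8>5]
(B,Q): NE
(C,P): NE
(C,Q): not NE [P1→B gives 6>0; P2→P gives 5>1]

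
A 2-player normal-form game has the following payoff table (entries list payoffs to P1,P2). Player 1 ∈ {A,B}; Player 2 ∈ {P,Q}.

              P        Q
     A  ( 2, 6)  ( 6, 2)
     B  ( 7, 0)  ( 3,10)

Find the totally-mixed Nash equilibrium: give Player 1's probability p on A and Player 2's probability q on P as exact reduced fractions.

p=5/7, q=3/8

P1 indiff ⇒ q·2+(1-q)·6 = q·7+(1-q)·3 ⇒ q(-5) = (1-q)(-3) ⇒ q = 3/8
P2 indiff ⇒ p·6+(1-p)·0 = p·2+(1-p)·10 ⇒ p(4) = (1-p)(10) ⇒ p = 5/7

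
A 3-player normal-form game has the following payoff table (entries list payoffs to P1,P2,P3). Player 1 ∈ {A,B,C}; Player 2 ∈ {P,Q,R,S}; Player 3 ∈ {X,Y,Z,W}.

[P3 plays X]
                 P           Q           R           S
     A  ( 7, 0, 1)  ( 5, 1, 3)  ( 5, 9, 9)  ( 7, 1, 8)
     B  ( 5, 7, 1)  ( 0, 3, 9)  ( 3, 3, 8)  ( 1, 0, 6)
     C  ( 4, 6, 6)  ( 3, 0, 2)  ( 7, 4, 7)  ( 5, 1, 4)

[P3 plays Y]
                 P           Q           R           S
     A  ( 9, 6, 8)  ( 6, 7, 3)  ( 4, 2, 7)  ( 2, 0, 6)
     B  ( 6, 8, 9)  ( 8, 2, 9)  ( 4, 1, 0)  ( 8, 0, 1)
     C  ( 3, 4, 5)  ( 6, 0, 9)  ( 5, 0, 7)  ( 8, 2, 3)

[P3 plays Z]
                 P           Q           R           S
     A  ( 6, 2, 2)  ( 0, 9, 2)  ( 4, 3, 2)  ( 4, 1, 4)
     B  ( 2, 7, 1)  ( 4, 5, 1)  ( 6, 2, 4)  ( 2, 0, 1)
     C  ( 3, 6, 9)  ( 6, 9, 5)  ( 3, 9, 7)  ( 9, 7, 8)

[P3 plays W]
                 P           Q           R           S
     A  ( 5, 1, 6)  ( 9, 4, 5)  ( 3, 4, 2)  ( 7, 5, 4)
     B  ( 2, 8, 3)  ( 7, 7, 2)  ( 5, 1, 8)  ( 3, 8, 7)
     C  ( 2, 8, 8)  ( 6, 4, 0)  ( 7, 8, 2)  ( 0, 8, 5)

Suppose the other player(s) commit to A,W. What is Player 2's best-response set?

argmax u_2 = {S}

u_2(P vs A,W) = 1
u_2(Q vs A,W) = 4
u_2(R vs A,W) = 4
u_2(S vs A,W) = 5
max payoff 5 at {S}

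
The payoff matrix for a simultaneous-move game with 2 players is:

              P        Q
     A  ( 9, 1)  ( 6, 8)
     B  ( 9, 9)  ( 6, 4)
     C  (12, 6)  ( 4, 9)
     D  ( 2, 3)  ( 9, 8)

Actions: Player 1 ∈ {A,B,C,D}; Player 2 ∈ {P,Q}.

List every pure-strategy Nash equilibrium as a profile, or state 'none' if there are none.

(A,P): not NE [P1→C gives 12>9; P2→Q gives 8>1]
(A,Q): not NE [P1→D gives 9>6]
(B,P): not NE [P1→C gives 12>9]
(B,Q): not NE [P1→D gives 9>6; P2→P gives 9>4]
(C,P): not NE [P2→Q gives 9>6]
(C,Q): not NE [P1→D gives 9>4]
(D,P): not NE [P1→C gives 12>2; P2→Q gives 8>3]
(D,Q): NE

PSNE = {(D,Q)}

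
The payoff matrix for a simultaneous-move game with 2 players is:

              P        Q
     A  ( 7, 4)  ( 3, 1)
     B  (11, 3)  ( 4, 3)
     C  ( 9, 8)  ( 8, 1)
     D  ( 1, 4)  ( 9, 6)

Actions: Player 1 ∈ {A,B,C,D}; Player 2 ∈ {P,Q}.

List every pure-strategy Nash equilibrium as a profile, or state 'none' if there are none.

(A,P): not NE [P1→B gives 11>7]
(A,Q): not NE [P1→D gives 9>3; P2→P gives 4>1]
(B,P): NE
(B,Q): not NE [P1→D gives 9>4]
(C,P): not NE [P1→B gives 11>9]
(C,Q): not NE [P1→D gives 9>8; P2→P gives 8>1]
(D,P): not NE [P1→B gives 11>1; P2→Q gives 6>4]
(D,Q): NE

PSNE = {(B,P), (D,Q)}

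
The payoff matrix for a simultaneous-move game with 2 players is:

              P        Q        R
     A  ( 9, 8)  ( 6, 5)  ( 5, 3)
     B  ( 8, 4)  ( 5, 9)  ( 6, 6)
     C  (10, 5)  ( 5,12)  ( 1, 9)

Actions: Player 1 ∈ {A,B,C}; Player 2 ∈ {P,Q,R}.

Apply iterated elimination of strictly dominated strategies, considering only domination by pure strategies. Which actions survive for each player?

Remaining: P1:{A,C} P2:{P,Q}

P2 drop R (Q beats it: A:5>3 B:9>6 C:12>9)
P1 drop B (A beats it: P:9>8 Q:6>5)
P1→{A,C} P2→{P,Q}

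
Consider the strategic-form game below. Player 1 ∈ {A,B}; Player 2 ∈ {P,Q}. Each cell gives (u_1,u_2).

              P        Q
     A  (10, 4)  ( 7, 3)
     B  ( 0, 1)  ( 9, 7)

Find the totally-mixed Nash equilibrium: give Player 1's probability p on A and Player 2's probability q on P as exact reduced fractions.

P1 mixes 6/7 on A; P2 mixes 1/6 on P

P1 indiff ⇒ q·10+(1-q)·7 = q·0+(1-q)·9 ⇒ q(10) = (1-q)(2) ⇒ q = 1/6
P2 indiff ⇒ p·4+(1-p)·1 = p·3+(1-p)·7 ⇒ p(1) = (1-p)(6) ⇒ p = 6/7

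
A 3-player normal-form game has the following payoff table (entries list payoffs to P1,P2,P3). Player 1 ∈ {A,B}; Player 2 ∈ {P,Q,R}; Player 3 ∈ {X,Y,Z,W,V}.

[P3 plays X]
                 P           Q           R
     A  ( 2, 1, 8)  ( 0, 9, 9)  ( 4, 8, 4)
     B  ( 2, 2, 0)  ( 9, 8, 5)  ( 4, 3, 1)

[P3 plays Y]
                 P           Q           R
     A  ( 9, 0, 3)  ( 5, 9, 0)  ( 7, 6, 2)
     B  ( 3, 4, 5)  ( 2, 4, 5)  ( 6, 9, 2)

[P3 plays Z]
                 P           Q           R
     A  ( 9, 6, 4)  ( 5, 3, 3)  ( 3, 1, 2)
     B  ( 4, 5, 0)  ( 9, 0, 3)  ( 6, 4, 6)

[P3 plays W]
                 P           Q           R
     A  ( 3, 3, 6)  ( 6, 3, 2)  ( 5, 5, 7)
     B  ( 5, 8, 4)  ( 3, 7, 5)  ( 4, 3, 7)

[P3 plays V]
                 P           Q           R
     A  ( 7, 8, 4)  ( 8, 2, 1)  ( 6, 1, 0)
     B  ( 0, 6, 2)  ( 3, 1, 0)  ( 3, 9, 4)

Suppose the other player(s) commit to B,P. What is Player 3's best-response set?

BR_3 = {Y}

u_3(X vs B,P) = 0
u_3(Y vs B,P) = 5
u_3(Z vs B,P) = 0
u_3(W vs B,P) = 4
u_3(V vs B,P) = 2
max payoff 5 at {Y}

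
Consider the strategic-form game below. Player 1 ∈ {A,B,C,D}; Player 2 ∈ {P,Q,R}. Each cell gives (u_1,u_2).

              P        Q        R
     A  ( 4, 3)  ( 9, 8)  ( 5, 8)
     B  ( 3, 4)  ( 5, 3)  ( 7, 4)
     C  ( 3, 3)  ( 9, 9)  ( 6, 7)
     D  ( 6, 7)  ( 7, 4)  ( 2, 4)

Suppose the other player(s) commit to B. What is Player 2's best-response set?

BR_2 = {P,R}

u_2(P vs B) = 4
u_2(Q vs B) = 3
u_2(R vs B) = 4
max payoff 4 at {P,R}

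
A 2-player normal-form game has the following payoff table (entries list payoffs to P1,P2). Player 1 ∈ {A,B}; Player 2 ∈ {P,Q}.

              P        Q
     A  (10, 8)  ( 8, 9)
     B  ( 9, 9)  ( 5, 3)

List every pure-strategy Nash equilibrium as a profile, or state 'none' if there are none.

PSNE = {(A,Q)}

(A,P): not NE [P2→Q gives 9>8]
(A,Q): NE
(B,P): not NE [P1→A gives 10>9]
(B,Q): not NE [P1→A gives 8>5; P2→P gives 9>3]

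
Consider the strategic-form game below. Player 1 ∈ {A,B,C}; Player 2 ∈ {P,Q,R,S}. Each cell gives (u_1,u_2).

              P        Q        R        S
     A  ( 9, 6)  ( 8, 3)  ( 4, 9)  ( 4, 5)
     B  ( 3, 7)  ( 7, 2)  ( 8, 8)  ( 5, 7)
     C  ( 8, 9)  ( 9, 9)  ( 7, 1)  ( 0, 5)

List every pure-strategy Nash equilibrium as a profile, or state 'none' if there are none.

Nash profiles: (B,R), (C,Q)

(A,P): not NE [P2→R gives 9>6]
(A,Q): not NE [P1→C gives 9>8; P2→R gives 9>3]
(A,R): not NE [P1→B gives 8>4]
(A,S): not NE [P1→B gives 5>4; P2→R gives 9>5]
(B,P): not NE [P1→A gives 9>3; P2→R gives 8>7]
(B,Q): not NE [P1→C gives 9>7; P2→R gives 8>2]
(B,R): NE
(B,S): not NE [P2→R gives 8>7]
(C,P): not NE [P1→A gives 9>8]
(C,Q): NE
(C,R): not NE [P1→B gives 8>7; P2→Q gives 9>1]
(C,S): not NE [P1→B gives 5>0; P2→Q gives 9>5]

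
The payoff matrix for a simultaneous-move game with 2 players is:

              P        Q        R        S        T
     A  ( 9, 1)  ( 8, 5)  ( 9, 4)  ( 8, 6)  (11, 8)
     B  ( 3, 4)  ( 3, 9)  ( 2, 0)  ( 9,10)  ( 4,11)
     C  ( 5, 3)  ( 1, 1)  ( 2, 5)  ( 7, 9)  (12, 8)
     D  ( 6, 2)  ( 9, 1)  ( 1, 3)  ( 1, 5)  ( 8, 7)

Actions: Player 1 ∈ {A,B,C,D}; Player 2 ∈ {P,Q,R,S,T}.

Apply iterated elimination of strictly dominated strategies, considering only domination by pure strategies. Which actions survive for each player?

Survivors P1:{A,B,C} P2:{S,T}

P2 drop P (S beats it: A:6>1 B:10>4 C:9>3 D:5>2)
P2 drop Q (S beats it: A:6>5 B:10>9 C:9>1 D:5>1)
P1 drop D (A beats it: R:9>1 S:8>1 T:11>8)
P2 drop R (S beats it: A:6>4 B:10>0 C:9>5)
P1→{A,B,C} P2→{S,T}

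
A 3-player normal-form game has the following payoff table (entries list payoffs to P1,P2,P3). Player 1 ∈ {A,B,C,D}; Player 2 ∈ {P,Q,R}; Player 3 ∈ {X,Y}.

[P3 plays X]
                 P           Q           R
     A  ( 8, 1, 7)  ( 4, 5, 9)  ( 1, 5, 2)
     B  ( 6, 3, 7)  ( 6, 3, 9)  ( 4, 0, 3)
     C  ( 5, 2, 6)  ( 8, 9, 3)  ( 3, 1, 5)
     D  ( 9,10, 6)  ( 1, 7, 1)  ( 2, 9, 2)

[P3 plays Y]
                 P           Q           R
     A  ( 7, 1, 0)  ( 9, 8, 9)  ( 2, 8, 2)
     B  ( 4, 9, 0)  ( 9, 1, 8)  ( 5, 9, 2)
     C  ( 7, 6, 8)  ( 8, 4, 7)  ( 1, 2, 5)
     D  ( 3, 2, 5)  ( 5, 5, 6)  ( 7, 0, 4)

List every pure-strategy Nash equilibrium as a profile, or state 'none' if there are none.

(A,P,X): not NE [P1→D gives 9>8; P2→R gives 5>1]
(A,P,Y): not NE [P2→R gives 8>1; P3→X gives 7>0]
(A,Q,X): not NE [P1→C gives 8>4]
(A,Q,Y): NE
(A,R,X): not NE [P1→B gives 4>1]
(A,R,Y): not NE [P1→D gives 7>2]
(B,P,X): not NE [P1→D gives 9>6]
(B,P,Y): not NE [P1→C gives 7>4; P3→X gives 7>0]
(B,Q,X): not NE [P1→C gives 8>6]
(B,Q,Y): not NE [P2→R gives 9>1; P3→X gives 9>8]
(B,R,X): not NE [P2→Q gives 3>0]
(B,R,Y): not NE [P1→D gives 7>5; P3→X gives 3>2]
(C,P,X): not NE [P1→D gives 9>5; P2→Q gives 9>2; P3→Y gives 8>6]
(C,P,Y): NE
(C,Q,X): not NE [P3→Y gives 7>3]
(C,Q,Y): not NE [P1→B gives 9>8; P2→P gives 6>4]
(C,R,X): not NE [P1→B gives 4>3; P2→Q gives 9>1]
(C,R,Y): not NE [P1→D gives 7>1; P2→P gives 6>2]
(D,P,X): NE
(D,P,Y): not NE [P1→C gives 7>3; P2→Q gives 5>2; P3→X gives 6>5]
(D,Q,X): not NE [P1→C gives 8>1; P2→P gives 10>7; P3→Y gives 6>1]
(D,Q,Y): not NE [P1→B gives 9>5]
(D,R,X): not NE [P1→B gives 4>2; P2→P gives 10>9; P3→Y gives 4>2]
(D,R,Y): not NE [P2→Q gives 5>0]

NE set: (A,Q,Y), (C,P,Y), (D,P,X)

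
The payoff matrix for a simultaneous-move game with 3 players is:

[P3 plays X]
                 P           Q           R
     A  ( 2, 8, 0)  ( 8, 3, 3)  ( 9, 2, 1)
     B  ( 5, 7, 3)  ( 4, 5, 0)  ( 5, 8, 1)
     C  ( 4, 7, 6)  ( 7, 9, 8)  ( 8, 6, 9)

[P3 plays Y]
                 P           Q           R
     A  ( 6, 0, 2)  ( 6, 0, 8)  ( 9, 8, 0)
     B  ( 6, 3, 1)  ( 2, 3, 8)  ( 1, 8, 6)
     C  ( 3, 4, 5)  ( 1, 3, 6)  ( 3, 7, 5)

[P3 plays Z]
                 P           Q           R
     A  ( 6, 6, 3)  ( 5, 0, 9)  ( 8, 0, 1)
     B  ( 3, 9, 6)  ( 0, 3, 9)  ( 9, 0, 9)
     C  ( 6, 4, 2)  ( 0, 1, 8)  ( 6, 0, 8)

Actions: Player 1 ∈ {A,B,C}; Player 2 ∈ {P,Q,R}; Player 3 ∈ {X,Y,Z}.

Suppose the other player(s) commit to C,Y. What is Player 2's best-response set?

u_2(P vs C,Y) = 4
u_2(Q vs C,Y) = 3
u_2(R vs C,Y) = 7
max payoff 7 at {R}

P2 best: {R}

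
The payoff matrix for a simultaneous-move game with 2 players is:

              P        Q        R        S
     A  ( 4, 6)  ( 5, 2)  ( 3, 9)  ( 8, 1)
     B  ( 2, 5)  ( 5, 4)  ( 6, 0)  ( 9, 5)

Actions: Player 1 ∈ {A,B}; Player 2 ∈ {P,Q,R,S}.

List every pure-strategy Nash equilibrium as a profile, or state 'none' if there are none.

(A,P): not NE [P2→R gives 9>6]
(A,Q): not NE [P2→R gives 9>2]
(A,R): not NE [P1→B gives 6>3]
(A,S): not NE [P1→B gives 9>8; P2→R gives 9>1]
(B,P): not NE [P1→A gives 4>2]
(B,Q): not NE [P2→S gives 5>4]
(B,R): not NE [P2→S gives 5>0]
(B,S): NE

PSNE = {(B,S)}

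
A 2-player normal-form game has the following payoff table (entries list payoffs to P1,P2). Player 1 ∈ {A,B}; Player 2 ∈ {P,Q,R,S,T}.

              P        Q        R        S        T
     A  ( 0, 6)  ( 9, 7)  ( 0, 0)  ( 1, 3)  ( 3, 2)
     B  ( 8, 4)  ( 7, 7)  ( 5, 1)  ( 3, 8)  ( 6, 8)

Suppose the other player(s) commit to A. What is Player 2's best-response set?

u_2(P vs A) = 6
u_2(Q vs A) = 7
u_2(R vs A) = 0
u_2(S vs A) = 3
u_2(T vs A) = 2
max payoff 7 at {Q}

P2 best: {Q}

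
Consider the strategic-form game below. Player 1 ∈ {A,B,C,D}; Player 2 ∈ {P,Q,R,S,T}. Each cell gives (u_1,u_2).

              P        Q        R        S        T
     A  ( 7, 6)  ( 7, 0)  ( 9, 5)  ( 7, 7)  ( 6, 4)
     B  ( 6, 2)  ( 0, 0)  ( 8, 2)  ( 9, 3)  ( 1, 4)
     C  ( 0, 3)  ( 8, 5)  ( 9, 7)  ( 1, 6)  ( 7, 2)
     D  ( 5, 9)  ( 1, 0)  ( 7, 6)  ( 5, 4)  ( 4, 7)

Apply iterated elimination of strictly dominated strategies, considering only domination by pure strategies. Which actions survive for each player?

Remaining: P1:{A,B,C} P2:{R,S,T}

P1 drop D (A beats it: P:7>5 Q:7>1 R:9>7 S:7>5 T:6>4)
P2 drop P (S beats it: A:7>6 B:3>2 C:6>3)
P2 drop Q (R beats it: A:5>0 B:2>0 C:7>5)
P1→{A,B,C} P2→{R,S,T}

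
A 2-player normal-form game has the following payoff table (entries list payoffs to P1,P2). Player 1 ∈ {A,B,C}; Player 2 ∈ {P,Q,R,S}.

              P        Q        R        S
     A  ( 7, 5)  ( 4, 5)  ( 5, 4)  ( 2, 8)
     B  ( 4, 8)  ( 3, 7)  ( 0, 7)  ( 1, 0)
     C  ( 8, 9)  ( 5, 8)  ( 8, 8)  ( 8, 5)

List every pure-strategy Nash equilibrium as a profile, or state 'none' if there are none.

(A,P): not NE [P1→C gives 8>7; P2→S gives 8>5]
(A,Q): not NE [P1→C gives 5>4; P2→S gives 8>5]
(A,R): not NE [P1→C gives 8>5; P2→S gives 8>4]
(A,S): not NE [P1→C gives 8>2]
(B,P): not NE [P1→C gives 8>4]
(B,Q): not NE [P1→C gives 5>3; P2→P gives 8>7]
(B,R): not NE [P1→C gives 8>0; P2→P gives 8>7]
(B,S): not NE [P1→C gives 8>1; P2→P gives 8>0]
(C,P): NE
(C,Q): not NE [P2→P gives 9>8]
(C,R): not NE [P2→P gives 9>8]
(C,S): not NE [P2→P gives 9>5]

PSNE = {(C,P)}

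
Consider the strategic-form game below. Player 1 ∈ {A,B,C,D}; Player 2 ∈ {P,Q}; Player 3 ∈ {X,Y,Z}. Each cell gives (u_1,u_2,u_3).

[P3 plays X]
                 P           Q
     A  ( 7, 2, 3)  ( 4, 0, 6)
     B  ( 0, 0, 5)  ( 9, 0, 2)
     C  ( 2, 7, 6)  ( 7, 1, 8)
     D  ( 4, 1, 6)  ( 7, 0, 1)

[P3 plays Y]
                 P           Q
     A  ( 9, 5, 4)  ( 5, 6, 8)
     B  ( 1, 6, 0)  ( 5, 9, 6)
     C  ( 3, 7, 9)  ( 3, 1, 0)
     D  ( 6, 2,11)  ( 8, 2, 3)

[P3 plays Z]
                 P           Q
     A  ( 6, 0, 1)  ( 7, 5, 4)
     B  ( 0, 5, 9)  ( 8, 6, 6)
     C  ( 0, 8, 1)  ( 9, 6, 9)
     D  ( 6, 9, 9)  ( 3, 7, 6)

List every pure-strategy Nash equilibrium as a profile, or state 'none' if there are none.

Equilibria: none

(A,P,X): not NE [P3→Y gives 4>3]
(A,P,Y): not NE [P2→Q gives 6>5]
(A,P,Z): not NE [P2→Q gives 5>0; P3→Y gives 4>1]
(A,Q,X): not NE [P1→B gives 9>4; P2→P gives 2>0; P3→Y gives 8>6]
(A,Q,Y): not NE [P1→D gives 8>5]
(A,Q,Z): not NE [P1→C gives 9>7; P3→Y gives 8>4]
(B,P,X): not NE [P1→A gives 7>0; P3→Z gives 9>5]
(B,P,Y): not NE [P1→A gives 9>1; P2→Q gives 9>6; P3→Z gives 9>0]
(B,P,Z): not NE [P1→D gives 6>0; P2→Q gives 6>5]
(B,Q,X): not NE [P3→Z gives 6>2]
(B,Q,Y): not NE [P1→D gives 8>5]
(B,Q,Z): not NE [P1→C gives 9>8]
(C,P,X): not NE [P1→A gives 7>2; P3→Y gives 9>6]
(C,P,Y): not NE [P1→A gives 9>3]
(C,P,Z): not NE [P1→D gives 6>0; P3→Y gives 9>1]
(C,Q,X): not NE [P1→B gives 9>7; P2→P gives 7>1; P3→Z gives 9>8]
(C,Q,Y): not NE [P1→D gives 8>3; P2→P gives 7>1; P3→Z gives 9>0]
(C,Q,Z): not NE [P2→P gives 8>6]
(D,P,X): not NE [P1→A gives 7>4; P3→Y gives 11>6]
(D,P,Y): not NE [P1→A gives 9>6]
(D,P,Z): not NE [P3→Y gives 11>9]
(D,Q,X): not NE [P1→B gives 9>7; P2→P gives 1>0; P3→Z gives 6>1]
(D,Q,Y): not NE [P3→Z gives 6>3]
(D,Q,Z): not NE [P1→C gives 9>3; P2→P gives 9>7]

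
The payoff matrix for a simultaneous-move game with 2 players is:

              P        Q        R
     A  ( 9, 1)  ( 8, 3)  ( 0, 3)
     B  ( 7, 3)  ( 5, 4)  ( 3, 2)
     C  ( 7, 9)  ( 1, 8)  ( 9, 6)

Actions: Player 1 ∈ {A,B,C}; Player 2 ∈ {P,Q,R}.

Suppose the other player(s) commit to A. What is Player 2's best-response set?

u_2(P vs A) = 1
u_2(Q vs A) = 3
u_2(R vs A) = 3
max payoff 3 at {Q,R}

P2 best: {Q,R}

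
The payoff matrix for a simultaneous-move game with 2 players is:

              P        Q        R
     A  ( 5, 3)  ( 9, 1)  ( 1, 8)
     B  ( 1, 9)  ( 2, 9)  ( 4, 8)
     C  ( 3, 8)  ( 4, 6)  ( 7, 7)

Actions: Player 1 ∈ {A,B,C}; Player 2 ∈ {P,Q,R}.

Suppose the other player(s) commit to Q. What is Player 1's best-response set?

argmax u_1 = {A}

u_1(A vs Q) = 9
u_1(B vs Q) = 2
u_1(C vs Q) = 4
max payoff 9 at {A}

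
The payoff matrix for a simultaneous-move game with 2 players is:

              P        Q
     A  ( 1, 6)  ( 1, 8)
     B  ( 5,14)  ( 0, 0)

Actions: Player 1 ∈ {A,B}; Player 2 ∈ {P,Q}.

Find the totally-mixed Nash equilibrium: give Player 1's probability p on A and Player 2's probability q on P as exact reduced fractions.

P1 mixes 7/8 on A; P2 mixes 1/5 on P

P1 indiff ⇒ q·1+(1-q)·1 = q·5+(1-q)·0 ⇒ q(-4) = (1-q)(-1) ⇒ q = 1/5
P2 indiff ⇒ p·6+(1-p)·14 = p·8+(1-p)·0 ⇒ p(-2) = (1-p)(-14) ⇒ p = 7/8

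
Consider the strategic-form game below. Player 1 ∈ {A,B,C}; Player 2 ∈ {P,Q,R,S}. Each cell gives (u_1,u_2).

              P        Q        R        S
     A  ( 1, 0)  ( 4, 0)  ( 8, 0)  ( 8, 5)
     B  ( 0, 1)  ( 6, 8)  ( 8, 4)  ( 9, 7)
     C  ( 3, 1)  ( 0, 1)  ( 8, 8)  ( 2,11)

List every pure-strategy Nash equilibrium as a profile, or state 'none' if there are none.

(A,P): not NE [P1→C gives 3>1; P2→S gives 5>0]
(A,Q): not NE [P1→B gives 6>4; P2→S gives 5>0]
(A,R): not NE [P2→S gives 5>0]
(A,S): not NE [P1→B gives 9>8]
(B,P): not NE [P1→C gives 3>0; P2→Q gives 8>1]
(B,Q): NE
(B,R): not NE [P2→Q gives 8>4]
(B,S): not NE [P2→Q gives 8>7]
(C,P): not NE [P2→S gives 11>1]
(C,Q): not NE [P1→B gives 6>0; P2→S gives 11>1]
(C,R): not NE [P2→S gives 11>8]
(C,S): not NE [P1→B gives 9>2]

Nash profiles: (B,Q)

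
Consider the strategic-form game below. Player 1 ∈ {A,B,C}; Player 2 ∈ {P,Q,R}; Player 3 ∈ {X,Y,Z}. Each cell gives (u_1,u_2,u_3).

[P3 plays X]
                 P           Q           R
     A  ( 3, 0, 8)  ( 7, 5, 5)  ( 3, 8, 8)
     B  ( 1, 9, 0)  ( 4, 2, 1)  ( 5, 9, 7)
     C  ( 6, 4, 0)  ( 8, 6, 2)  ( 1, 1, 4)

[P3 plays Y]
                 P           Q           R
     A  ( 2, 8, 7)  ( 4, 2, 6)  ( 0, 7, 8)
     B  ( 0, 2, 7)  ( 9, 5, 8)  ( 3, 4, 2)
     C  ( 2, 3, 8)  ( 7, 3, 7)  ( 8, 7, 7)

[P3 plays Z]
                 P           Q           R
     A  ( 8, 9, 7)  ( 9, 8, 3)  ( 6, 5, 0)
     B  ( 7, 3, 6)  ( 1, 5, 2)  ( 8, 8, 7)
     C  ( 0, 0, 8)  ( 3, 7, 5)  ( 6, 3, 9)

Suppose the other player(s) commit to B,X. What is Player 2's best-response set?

u_2(P vs B,X) = 9
u_2(Q vs B,X) = 2
u_2(R vs B,X) = 9
max payoff 9 at {P,R}

argmax u_2 = {P,R}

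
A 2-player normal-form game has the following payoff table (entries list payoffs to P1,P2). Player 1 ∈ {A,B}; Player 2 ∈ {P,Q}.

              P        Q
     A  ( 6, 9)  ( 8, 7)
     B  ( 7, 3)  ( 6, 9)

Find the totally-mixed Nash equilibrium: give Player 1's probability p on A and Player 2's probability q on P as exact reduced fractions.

p=3/4, q=2/3

P1 indiff ⇒ q·6+(1-q)·8 = q·7+(1-q)·6 ⇒ q(-1) = (1-q)(-2) ⇒ q = 2/3
P2 indiff ⇒ p·9+(1-p)·3 = p·7+(1-p)·9 ⇒ p(2) = (1-p)(6) ⇒ p = 3/4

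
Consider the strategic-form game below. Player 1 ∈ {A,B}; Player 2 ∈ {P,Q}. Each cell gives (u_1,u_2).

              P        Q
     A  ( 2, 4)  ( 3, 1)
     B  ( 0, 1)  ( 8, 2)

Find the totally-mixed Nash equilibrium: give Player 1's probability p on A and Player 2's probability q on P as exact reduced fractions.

P1 indiff ⇒ q·2+(1-q)·3 = q·0+(1-q)·8 ⇒ q(2) = (1-q)(5) ⇒ q = 5/7
P2 indiff ⇒ p·4+(1-p)·1 = p·1+(1-p)·2 ⇒ p(3) = (1-p)(1) ⇒ p = 1/4

p=1/4, q=5/7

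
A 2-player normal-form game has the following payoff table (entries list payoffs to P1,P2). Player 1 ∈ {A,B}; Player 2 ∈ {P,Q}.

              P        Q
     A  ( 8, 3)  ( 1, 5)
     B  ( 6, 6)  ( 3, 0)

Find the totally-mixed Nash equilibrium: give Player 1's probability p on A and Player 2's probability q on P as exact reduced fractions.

P1 indiff ⇒ q·8+(1-q)·1 = q·6+(1-q)·3 ⇒ q(2) = (1-q)(2) ⇒ q = 1/2
P2 indiff ⇒ p·3+(1-p)·6 = p·5+(1-p)·0 ⇒ p(-2) = (1-p)(-6) ⇒ p = 3/4

(p,q) = (3/4, 1/2)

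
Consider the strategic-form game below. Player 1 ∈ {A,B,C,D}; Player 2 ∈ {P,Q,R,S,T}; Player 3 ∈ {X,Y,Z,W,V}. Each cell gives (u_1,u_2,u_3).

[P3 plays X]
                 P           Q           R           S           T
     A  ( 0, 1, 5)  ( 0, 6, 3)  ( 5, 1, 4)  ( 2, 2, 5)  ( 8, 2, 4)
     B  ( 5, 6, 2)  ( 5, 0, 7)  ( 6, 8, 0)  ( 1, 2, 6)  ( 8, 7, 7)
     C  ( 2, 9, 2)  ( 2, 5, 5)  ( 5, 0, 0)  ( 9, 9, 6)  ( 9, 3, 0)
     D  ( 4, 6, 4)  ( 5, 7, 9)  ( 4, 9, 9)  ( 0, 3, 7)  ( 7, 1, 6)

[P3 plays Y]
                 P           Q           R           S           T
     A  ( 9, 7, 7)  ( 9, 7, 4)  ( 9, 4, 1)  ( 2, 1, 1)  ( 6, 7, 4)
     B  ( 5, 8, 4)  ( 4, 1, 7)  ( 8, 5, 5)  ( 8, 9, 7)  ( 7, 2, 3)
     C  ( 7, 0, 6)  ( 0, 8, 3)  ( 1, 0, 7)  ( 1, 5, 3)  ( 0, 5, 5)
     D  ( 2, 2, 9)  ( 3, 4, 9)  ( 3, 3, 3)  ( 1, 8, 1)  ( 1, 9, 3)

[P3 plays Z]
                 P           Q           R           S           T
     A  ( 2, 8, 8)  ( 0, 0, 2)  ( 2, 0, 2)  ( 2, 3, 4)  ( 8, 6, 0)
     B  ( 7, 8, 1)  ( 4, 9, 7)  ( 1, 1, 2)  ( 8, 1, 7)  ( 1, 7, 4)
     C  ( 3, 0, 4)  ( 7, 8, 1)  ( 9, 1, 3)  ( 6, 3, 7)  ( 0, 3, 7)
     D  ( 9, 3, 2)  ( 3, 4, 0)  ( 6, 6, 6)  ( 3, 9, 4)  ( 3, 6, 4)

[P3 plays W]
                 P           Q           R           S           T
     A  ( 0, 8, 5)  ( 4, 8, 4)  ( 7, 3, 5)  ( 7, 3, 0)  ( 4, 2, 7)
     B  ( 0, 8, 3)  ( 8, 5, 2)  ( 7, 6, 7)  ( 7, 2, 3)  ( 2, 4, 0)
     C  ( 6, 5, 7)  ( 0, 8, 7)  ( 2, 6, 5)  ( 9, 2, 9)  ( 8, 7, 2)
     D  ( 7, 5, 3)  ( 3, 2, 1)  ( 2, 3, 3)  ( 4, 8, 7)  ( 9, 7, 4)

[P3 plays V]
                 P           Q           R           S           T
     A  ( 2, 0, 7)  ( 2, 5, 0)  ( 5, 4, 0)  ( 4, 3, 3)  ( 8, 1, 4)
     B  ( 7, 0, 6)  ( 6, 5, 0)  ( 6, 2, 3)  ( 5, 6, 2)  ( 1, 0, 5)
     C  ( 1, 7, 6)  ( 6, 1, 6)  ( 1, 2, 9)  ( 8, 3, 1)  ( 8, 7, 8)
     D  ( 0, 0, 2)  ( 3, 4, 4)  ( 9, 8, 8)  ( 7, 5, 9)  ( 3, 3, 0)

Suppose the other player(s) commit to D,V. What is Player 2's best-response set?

P2 best: {R}

u_2(P vs D,V) = 0
u_2(Q vs D,V) = 4
u_2(R vs D,V) = 8
u_2(S vs D,V) = 5
u_2(T vs D,V) = 3
max payoff 8 at {R}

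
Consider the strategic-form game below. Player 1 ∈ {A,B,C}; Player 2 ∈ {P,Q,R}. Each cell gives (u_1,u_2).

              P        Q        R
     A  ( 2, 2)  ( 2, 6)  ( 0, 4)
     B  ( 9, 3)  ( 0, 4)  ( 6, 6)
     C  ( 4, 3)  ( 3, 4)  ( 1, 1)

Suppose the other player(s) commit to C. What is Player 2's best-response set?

u_2(P vs C) = 3
u_2(Q vs C) = 4
u_2(R vs C) = 1
max payoff 4 at {Q}

argmax u_2 = {Q}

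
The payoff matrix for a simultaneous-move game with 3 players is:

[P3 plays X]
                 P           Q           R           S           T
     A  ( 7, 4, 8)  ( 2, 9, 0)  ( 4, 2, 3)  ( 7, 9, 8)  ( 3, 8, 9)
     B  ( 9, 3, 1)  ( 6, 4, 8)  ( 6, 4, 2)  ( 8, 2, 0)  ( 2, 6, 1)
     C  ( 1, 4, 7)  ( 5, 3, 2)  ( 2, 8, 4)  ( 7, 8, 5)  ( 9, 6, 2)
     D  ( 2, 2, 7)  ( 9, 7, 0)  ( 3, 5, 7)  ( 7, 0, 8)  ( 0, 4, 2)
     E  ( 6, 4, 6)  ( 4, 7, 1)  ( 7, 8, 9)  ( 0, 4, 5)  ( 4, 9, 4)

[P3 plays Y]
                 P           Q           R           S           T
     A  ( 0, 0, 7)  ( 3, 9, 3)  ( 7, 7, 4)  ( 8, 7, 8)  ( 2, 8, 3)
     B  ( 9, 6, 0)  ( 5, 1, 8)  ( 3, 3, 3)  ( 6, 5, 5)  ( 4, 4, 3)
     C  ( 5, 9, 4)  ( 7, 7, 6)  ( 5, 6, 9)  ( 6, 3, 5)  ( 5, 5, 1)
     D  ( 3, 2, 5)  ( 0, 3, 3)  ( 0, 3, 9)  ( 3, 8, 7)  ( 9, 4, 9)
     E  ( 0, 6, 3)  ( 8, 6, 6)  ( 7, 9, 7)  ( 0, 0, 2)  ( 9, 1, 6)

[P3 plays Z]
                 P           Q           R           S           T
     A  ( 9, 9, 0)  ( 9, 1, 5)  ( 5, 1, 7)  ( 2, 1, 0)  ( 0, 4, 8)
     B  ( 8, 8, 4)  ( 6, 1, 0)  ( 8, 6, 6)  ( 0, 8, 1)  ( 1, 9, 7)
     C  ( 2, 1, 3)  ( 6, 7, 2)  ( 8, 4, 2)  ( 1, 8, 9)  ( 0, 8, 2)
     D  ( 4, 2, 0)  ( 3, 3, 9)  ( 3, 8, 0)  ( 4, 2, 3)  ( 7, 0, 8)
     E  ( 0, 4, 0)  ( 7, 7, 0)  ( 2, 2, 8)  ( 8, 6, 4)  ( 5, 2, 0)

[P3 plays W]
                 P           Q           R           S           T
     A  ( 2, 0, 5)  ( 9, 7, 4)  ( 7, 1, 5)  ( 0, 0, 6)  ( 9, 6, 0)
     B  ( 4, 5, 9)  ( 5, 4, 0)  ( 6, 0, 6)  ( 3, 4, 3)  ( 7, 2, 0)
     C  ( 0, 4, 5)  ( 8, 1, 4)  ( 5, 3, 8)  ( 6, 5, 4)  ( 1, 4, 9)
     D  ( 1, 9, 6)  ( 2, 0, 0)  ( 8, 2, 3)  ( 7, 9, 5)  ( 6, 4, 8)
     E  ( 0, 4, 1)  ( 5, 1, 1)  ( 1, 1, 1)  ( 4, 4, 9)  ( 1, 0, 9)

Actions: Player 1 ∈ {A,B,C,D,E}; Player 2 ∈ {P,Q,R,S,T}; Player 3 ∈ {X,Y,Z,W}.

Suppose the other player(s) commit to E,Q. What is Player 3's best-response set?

P3 best: {Y}

u_3(X vs E,Q) = 1
u_3(Y vs E,Q) = 6
u_3(Z vs E,Q) = 0
u_3(W vs E,Q) = 1
max payoff 6 at {Y}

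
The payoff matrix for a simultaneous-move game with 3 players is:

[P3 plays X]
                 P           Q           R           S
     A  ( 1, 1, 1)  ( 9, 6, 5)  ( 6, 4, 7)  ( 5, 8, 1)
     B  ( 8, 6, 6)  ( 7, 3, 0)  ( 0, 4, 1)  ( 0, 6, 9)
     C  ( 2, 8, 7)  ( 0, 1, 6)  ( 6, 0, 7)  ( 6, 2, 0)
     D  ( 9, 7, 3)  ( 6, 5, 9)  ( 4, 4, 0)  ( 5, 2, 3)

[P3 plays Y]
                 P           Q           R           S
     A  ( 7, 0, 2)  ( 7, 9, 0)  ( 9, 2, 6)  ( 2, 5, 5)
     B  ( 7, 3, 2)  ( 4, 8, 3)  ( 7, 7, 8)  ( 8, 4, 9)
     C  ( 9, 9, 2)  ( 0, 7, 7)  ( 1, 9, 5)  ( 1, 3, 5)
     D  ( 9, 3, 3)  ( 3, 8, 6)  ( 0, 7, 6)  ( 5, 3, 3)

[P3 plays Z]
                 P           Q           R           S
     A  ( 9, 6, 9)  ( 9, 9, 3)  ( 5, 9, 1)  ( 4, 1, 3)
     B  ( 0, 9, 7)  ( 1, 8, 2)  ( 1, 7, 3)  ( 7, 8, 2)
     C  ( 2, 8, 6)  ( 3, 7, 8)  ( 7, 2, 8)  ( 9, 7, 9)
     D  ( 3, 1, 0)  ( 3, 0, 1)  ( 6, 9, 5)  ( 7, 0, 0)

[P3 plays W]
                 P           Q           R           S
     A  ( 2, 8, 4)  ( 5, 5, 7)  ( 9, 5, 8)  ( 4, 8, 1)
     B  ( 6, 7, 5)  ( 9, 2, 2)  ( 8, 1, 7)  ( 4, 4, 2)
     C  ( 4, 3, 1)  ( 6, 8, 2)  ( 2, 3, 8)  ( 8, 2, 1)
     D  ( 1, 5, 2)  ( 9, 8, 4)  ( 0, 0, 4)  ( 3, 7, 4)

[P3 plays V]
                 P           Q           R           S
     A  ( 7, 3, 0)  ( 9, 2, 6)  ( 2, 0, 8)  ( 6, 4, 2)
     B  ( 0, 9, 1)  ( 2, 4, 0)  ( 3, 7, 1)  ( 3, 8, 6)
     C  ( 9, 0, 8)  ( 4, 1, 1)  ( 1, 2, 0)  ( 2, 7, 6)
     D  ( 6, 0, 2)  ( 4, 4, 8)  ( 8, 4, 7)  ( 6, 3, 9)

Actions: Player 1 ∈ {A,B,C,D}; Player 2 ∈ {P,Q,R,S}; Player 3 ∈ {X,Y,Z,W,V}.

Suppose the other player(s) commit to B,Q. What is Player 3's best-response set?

P3 best: {Y}

u_3(X vs B,Q) = 0
u_3(Y vs B,Q) = 3
u_3(Z vs B,Q) = 2
u_3(W vs B,Q) = 2
u_3(V vs B,Q) = 0
max payoff 3 at {Y}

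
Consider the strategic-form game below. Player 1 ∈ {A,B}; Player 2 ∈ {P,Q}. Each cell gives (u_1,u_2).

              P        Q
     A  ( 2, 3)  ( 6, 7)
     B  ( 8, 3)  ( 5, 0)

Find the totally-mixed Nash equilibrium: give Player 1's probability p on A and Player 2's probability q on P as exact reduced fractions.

p=3/7, q=1/7

P1 indiff ⇒ q·2+(1-q)·6 = q·8+(1-q)·5 ⇒ q(-6) = (1-q)(-1) ⇒ q = 1/7
P2 indiff ⇒ p·3+(1-p)·3 = p·7+(1-p)·0 ⇒ p(-4) = (1-p)(-3) ⇒ p = 3/7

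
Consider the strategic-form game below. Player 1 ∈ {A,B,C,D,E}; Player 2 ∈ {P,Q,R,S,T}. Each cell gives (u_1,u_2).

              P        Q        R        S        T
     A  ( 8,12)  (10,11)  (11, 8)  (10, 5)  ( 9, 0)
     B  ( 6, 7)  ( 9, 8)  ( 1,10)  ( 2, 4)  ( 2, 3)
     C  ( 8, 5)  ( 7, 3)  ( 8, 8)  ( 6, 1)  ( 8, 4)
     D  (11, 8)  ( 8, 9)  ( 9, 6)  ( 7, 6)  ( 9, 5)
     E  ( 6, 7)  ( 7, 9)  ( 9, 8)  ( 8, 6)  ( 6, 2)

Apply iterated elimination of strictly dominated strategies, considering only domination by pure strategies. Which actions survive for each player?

Survivors P1:{A,D} P2:{P,Q}

P1 drop B (A beats it: P:8>6 Q:10>9 R:11>1 S:10>2 T:9>2)
P1 drop C (D beats it: P:11>8 Q:8>7 R:9>8 S:7>6 T:9>8)
P1 drop E (A beats it: P:8>6 Q:10>7 R:11>9 S:10>8 T:9>6)
P2 drop R (P beats it: A:12>8 D:8>6)
P2 drop S (P beats it: A:12>5 D:8>6)
P2 drop T (P beats it: A:12>0 D:8>5)
P1→{A,D} P2→{P,Q}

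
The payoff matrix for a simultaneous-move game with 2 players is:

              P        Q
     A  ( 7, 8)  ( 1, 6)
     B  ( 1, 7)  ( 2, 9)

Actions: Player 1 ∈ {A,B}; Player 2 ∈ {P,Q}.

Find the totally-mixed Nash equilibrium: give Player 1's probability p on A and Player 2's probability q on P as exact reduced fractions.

P1 mixes 1/2 on A; P2 mixes 1/7 on P

P1 indiff ⇒ q·7+(1-q)·1 = q·1+(1-q)·2 ⇒ q(6) = (1-q)(1) ⇒ q = 1/7
P2 indiff ⇒ p·8+(1-p)·7 = p·6+(1-p)·9 ⇒ p(2) = (1-p)(2) ⇒ p = 1/2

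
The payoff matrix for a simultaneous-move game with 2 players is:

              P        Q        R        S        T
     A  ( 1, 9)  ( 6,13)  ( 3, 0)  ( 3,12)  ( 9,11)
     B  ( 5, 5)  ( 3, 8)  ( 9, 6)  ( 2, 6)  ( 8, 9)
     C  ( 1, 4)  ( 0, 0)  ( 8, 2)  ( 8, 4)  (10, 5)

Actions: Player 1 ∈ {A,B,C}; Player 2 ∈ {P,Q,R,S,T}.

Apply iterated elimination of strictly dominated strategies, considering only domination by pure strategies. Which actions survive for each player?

Remaining: P1:{A,C} P2:{Q,S,T}

P2 drop P (T beats it: A:11>9 B:9>5 C:5>4)
P2 drop R (T beats it: A:11>0 B:9>6 C:5>2)
P1 drop B (A beats it: Q:6>3 S:3>2 T:9>8)
P1→{A,C} P2→{Q,S,T}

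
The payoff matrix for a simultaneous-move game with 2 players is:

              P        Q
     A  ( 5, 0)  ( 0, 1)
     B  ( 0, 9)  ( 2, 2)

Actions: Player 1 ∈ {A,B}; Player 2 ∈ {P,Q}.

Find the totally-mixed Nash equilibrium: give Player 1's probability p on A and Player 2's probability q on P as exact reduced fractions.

P1 indiff ⇒ q·5+(1-q)·0 = q·0+(1-q)·2 ⇒ q(5) = (1-q)(2) ⇒ q = 2/7
P2 indiff ⇒ p·0+(1-p)·9 = p·1+(1-p)·2 ⇒ p(-1) = (1-p)(-7) ⇒ p = 7/8

p=7/8, q=2/7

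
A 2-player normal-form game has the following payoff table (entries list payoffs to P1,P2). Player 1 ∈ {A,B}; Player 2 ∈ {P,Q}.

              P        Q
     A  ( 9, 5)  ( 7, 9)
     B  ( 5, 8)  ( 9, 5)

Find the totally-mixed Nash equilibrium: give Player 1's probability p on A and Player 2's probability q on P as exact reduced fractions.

(p,q) = (3/7, 1/3)

P1 indiff ⇒ q·9+(1-q)·7 = q·5+(1-q)·9 ⇒ q(4) = (1-q)(2) ⇒ q = 1/3
P2 indiff ⇒ p·5+(1-p)·8 = p·9+(1-p)·5 ⇒ p(-4) = (1-p)(-3) ⇒ p = 3/7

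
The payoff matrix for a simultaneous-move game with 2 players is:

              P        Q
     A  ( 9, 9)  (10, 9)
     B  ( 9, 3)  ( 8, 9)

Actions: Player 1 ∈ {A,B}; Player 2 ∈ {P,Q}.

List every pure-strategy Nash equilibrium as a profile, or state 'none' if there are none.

NE set: (A,P), (A,Q)

(A,P): NE
(A,Q): NE
(B,P): not NE [P2→Q gives 9>3]
(B,Q): not NE [P1→A gives 10>8]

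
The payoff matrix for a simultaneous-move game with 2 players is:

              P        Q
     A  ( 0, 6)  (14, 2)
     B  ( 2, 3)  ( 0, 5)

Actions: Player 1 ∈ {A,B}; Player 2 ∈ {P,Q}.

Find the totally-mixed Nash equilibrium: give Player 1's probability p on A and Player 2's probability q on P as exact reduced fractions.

P1 indiff ⇒ q·0+(1-q)·14 = q·2+(1-q)·0 ⇒ q(-2) = (1-q)(-14) ⇒ q = 7/8
P2 indiff ⇒ p·6+(1-p)·3 = p·2+(1-p)·5 ⇒ p(4) = (1-p)(2) ⇒ p = 1/3

P1 mixes 1/3 on A; P2 mixes 7/8 on P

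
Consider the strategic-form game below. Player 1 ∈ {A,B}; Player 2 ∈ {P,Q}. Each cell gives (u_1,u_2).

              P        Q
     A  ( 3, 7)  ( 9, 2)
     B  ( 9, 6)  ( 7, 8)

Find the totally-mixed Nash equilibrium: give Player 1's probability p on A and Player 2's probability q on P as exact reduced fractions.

(p,q) = (2/7, 1/4)

P1 indiff ⇒ q·3+(1-q)·9 = q·9+(1-q)·7 ⇒ q(-6) = (1-q)(-2) ⇒ q = 1/4
P2 indiff ⇒ p·7+(1-p)·6 = p·2+(1-p)·8 ⇒ p(5) = (1-p)(2) ⇒ p = 2/7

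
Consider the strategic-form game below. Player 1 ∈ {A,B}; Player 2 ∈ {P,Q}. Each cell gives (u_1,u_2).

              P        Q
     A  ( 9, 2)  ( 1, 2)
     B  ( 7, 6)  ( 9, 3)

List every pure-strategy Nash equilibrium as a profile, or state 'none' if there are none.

Nash profiles: (A,P)

(A,P): NE
(A,Q): not NE [P1→B gives 9>1]
(B,P): not NE [P1→A gives 9>7]
(B,Q): not NE [P2→P gives 6>3]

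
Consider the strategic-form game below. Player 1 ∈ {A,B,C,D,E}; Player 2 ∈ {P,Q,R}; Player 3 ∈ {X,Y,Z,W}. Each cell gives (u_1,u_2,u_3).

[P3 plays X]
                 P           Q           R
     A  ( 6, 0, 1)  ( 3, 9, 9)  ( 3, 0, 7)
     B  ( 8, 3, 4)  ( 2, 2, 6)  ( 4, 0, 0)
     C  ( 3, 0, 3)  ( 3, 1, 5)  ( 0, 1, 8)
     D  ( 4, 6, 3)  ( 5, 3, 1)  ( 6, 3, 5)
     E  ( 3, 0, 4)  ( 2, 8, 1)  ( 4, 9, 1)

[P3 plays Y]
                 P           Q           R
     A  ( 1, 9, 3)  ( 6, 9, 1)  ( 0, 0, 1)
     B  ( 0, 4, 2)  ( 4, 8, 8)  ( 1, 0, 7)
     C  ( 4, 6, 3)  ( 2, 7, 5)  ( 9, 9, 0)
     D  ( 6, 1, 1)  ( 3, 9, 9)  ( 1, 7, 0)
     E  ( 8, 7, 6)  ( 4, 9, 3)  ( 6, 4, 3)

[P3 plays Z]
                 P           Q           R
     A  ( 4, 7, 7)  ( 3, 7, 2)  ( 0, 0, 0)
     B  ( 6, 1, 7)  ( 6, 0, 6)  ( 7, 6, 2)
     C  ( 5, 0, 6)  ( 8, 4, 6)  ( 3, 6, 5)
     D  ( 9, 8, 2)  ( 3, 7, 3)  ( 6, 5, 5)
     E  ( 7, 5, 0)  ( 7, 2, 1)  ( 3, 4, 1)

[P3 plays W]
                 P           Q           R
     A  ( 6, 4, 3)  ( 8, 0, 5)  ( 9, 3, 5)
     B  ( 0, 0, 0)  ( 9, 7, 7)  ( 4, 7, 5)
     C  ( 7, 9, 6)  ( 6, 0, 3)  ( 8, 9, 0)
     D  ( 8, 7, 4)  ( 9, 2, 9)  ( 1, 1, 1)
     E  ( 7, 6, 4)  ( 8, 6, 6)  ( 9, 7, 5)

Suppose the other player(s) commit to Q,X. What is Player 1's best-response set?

u_1(A vs Q,X) = 3
u_1(B vs Q,X) = 2
u_1(C vs Q,X) = 3
u_1(D vs Q,X) = 5
u_1(E vs Q,X) = 2
max payoff 5 at {D}

argmax u_1 = {D}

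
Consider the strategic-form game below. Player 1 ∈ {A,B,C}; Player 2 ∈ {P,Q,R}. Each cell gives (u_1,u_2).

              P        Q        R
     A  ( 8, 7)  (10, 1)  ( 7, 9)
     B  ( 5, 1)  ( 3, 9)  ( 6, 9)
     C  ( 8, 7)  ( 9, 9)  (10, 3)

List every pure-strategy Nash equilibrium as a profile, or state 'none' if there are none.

No pure NE.

(A,P): not NE [P2→R gives 9>7]
(A,Q): not NE [P2→R gives 9>1]
(A,R): not NE [P1→C gives 10>7]
(B,P): not NE [P1→C gives 8>5; P2→R gives 9>1]
(B,Q): not NE [P1→A gives 10>3]
(B,R): not NE [P1→C gives 10>6]
(C,P): not NE [P2→Q gives 9>7]
(C,Q): not NE [P1→A gives 10>9]
(C,R): not NE [P2→Q gives 9>3]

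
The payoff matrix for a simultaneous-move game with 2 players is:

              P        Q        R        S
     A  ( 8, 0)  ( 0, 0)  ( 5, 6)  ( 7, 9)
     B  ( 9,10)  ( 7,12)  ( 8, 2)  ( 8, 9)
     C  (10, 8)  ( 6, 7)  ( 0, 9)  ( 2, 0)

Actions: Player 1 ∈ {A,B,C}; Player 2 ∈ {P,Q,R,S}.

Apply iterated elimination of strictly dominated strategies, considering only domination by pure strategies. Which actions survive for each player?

P1 drop A (B beats it: P:9>8 Q:7>0 R:8>5 S:8>7)
P2 drop S (P beats it: B:10>9 C:8>0)
P1→{B,C} P2→{P,Q,R}

Survivors P1:{B,C} P2:{P,Q,R}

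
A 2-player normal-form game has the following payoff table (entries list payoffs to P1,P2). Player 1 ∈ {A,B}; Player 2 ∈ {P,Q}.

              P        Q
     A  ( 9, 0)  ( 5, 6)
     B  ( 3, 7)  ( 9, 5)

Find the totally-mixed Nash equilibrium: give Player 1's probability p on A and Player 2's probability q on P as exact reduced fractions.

P1 indiff ⇒ q·9+(1-q)·5 = q·3+(1-q)·9 ⇒ q(6) = (1-q)(4) ⇒ q = 2/5
P2 indiff ⇒ p·0+(1-p)·7 = p·6+(1-p)·5 ⇒ p(-6) = (1-p)(-2) ⇒ p = 1/4

P1 mixes 1/4 on A; P2 mixes 2/5 on P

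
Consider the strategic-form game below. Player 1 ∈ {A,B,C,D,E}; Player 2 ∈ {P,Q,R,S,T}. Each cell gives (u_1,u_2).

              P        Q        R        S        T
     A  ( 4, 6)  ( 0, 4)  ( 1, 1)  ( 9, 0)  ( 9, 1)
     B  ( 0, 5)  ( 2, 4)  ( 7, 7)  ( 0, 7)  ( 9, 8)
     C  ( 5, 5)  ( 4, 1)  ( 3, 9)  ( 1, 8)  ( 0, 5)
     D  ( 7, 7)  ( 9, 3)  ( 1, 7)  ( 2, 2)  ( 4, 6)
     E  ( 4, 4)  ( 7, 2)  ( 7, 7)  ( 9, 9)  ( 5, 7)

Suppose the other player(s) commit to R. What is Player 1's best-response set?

argmax u_1 = {B,E}

u_1(A vs R) = 1
u_1(B vs R) = 7
u_1(C vs R) = 3
u_1(D vs R) = 1
u_1(E vs R) = 7
max payoff 7 at {B,E}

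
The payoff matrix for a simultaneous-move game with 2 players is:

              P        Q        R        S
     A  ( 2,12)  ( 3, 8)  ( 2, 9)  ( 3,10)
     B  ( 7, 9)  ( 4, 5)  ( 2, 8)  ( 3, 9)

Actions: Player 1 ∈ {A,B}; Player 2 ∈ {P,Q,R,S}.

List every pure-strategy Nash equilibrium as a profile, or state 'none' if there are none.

(A,P): not NE [P1→B gives 7>2]
(A,Q): not NE [P1→B gives 4>3; P2→P gives 12>8]
(A,R): not NE [P2→P gives 12>9]
(A,S): not NE [P2→P gives 12>10]
(B,P): NE
(B,Q): not NE [P2→S gives 9>5]
(B,R): not NE [P2→S gives 9>8]
(B,S): NE

NE set: (B,P), (B,S)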